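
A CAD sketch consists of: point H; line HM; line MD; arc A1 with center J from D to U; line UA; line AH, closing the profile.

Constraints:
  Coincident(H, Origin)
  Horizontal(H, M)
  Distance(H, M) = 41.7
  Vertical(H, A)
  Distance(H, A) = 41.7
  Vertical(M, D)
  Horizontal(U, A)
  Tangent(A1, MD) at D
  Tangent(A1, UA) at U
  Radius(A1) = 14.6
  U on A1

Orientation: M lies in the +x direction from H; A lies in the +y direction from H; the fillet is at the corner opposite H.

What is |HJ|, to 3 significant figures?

38.3

H is at the origin; HM is horizontal with |HM| = 41.7 and M on the +x side, so M = (41.7, 0.00). H and A share the same x with |HA| = 41.7 and A on the +y side, so A = (0.00, 41.7). The virtual corner opposite H is at (41.7, 41.7). Since A1 is tangent to MD there, JD ⟂ MD and tangency of A1 to UA means the radius JU is perpendicular to UA, with radius 14.6, so the center J sits 14.6 in from both sides at J = (27.1, 27.1). Then |HJ| = |J − H| = 38.3.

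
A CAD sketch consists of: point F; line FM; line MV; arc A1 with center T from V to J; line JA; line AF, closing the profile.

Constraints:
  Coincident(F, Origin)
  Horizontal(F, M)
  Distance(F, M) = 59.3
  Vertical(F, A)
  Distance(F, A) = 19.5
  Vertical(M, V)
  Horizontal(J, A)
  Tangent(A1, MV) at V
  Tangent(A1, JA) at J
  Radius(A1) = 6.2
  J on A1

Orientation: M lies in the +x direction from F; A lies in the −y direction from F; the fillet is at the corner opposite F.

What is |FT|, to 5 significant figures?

54.740

F and A share the same x with |FA| = 19.5 and A on the −y side, so A = (0.0000, -19.500). The virtual corner opposite F is at (59.300, -19.500). A1 meets MV tangentially, so TV is at right angles to MV and tangency of A1 to JA means the radius TJ is perpendicular to JA, with radius 6.2, so the center T sits 6.2 in from both sides at T = (53.100, -13.300). Then |FT| = |T − F| = 54.740.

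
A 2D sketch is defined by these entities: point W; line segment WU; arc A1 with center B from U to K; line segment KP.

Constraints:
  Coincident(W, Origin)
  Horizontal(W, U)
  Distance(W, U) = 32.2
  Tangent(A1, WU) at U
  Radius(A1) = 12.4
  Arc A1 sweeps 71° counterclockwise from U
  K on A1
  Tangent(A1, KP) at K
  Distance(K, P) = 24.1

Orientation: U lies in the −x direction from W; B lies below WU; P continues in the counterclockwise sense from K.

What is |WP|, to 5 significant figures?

60.420

W is at the origin; WU is horizontal with |WU| = 32.2 and U on the −x side, so U = (-32.200, 0.0000). Since A1 is tangent to WU there, BU ⟂ WU, so B = U + (0, -12.4) = (-32.200, -12.400). On A1, U sits at bearing 90° from B; a 71° counterclockwise sweep puts K at bearing 161°, so K = B + 12.4·(cos 161°, sin 161°) = (-43.924, -8.3630). A1 meets KP tangentially, so BK is at right angles to KP, so KP runs along (−sin 161°, cos 161°); with |KP| = 24.1, P = (-51.771, -31.150). Then |WP| = |P − W| = 60.420.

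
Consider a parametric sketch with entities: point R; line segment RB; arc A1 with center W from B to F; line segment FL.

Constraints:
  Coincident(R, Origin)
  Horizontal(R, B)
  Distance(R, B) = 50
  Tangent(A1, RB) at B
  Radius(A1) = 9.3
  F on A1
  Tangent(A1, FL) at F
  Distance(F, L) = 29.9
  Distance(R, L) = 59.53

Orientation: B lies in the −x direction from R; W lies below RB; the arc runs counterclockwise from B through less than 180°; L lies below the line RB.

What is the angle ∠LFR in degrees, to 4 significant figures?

75.02°

R is at the origin; R and B share the same y with |RB| = 50.0 and B on the −x side, so B = (-50.00, 0.000). A1 meets RB tangentially, so WB is at right angles to RB, so W = B + (0, -9.3) = (-50.00, -9.300). Since WF ⟂ FL (tangency), |WL| = √(9.3² + 29.9²) = 31.31 regardless of where F sits on A1. So L lies on both circle(R, 59.53) and circle(W, 31.31); the below-RB intersection is L = (-44.05, -40.04). F is the foot of the tangent from L: F = (-58.19, -13.70).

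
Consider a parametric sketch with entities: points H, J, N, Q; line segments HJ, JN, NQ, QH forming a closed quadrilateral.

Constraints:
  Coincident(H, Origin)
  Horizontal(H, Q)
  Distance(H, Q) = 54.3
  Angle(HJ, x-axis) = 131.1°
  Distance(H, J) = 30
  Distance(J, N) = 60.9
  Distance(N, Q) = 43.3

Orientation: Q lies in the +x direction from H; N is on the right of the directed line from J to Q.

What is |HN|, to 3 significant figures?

30.9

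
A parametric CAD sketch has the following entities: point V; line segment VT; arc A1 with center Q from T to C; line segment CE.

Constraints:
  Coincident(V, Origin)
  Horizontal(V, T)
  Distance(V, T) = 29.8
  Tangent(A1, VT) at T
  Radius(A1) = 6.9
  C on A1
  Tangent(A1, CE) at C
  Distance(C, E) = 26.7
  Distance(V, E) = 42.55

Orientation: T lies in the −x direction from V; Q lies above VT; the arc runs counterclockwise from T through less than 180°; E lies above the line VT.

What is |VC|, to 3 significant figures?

24.1

V is at the origin; V and T share the same y with |VT| = 29.8 and T on the −x side, so T = (-29.8, 0.00). A1 meets VT tangentially, so QT is at right angles to VT, so Q = T + (0, 6.9) = (-29.8, 6.90). Since QC ⟂ CE (tangency), |QE| = √(6.9² + 26.7²) = 27.6 regardless of where C sits on A1. So E lies on both circle(V, 42.55) and circle(Q, 27.6); the above-VT intersection is E = (-25.4, 34.1). C is the foot of the tangent from E: C = (-22.9, 7.54).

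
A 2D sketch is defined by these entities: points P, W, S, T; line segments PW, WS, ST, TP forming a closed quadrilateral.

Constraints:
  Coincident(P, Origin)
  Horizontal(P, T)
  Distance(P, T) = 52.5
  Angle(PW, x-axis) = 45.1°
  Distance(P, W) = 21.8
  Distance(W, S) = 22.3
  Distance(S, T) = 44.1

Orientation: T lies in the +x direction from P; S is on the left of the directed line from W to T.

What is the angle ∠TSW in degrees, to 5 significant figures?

65.157°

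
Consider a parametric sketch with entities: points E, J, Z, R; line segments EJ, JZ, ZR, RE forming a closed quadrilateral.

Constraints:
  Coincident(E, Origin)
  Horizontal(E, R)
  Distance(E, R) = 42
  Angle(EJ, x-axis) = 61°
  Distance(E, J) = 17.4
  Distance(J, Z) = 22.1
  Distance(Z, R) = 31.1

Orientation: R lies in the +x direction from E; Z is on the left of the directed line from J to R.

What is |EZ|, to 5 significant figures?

38.338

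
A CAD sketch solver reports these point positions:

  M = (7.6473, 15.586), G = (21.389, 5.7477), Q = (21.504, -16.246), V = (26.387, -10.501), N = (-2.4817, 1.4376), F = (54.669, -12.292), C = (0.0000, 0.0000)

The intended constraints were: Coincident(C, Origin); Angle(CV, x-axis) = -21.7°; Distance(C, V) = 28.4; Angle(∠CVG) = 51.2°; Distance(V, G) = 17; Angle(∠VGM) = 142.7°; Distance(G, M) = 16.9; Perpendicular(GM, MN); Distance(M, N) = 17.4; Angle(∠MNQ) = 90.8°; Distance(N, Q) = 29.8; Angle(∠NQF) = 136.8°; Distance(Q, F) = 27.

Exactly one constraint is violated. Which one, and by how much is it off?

Distance(Q, F) = 27 — off by 6.40.

C = (0.00, 0.00) ✓; CV at -21.70° ✓; |CV| = 28.40 ✓; ∠CVG = 51.20° ✓; |VG| = 17.00 ✓; ∠VGM = 142.7° ✓; |GM| = 16.90 ✓; ∠(GM, MN) = 90.00° ✓; |MN| = 17.40 ✓; ∠MNQ = 90.80° ✓; |NQ| = 29.80 ✓; ∠NQF = 136.8° ✓; |QF| = 33.40 ✗.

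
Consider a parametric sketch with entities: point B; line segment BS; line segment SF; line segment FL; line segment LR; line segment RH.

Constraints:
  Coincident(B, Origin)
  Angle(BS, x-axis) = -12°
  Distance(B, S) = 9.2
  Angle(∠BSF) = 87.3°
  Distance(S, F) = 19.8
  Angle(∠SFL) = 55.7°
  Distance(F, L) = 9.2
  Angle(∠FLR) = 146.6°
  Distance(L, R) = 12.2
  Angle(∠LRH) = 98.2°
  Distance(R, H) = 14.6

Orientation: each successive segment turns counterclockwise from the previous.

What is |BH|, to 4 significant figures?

10.55

B is at the origin; BS runs at -12.0° with length 9.2, so S = (8.999, -1.913). ∠BSF = 87.3° gives SF at 80.70° from the x-axis; with |SF| = 19.8, F = (12.20, 17.63). ∠SFL = 55.7° gives FL at -155.0° from the x-axis; with |FL| = 9.2, L = (3.861, 13.74). ∠FLR = 146.6° gives LR at -121.6° from the x-axis; with |LR| = 12.2, R = (-2.532, 3.348). ∠LRH = 98.2° gives RH at -39.80° from the x-axis; with |RH| = 14.6, H = (8.685, -5.998). Then |BH| = |H − B| = 10.55.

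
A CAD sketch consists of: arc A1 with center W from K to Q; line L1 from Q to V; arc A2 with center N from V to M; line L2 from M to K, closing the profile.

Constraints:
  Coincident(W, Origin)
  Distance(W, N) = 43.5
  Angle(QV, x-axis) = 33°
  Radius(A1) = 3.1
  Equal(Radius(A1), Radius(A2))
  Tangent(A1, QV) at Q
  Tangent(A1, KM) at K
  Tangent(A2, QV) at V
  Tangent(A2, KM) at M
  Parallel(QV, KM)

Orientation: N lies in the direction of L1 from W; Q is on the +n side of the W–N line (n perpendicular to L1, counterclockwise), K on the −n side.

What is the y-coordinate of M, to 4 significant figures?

21.09

The slot axis is L1's direction at 33.0°, so u = (cos 33.0°, sin 33.0°) = (0.8387, 0.5446) and n = (−sin 33.0°, cos 33.0°) = (-0.5446, 0.8387). W is at the origin and N lies 43.5 along u from W, so N = 43.5·u = (36.48, 23.69). Tangency of A1 to both parallel lines with radius 3.1 puts Q and K at W ± 3.1·n: Q = (-1.688, 2.600), K = (1.688, -2.600). Equal radii place V and M the same way about N: V = N + 3.1·n = (34.79, 26.29), M = N − 3.1·n = (38.17, 21.09). So M.y = 21.09.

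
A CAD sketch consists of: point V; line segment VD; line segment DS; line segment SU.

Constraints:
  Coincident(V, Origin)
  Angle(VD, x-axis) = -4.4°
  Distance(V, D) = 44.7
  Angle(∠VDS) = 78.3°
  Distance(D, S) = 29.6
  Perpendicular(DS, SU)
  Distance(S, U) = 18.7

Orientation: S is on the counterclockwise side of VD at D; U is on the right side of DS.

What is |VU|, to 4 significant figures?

65.76

∠VDS = 78.3°, so DS runs at -4.4° + (180° − 78.3°) = 97.30° from the x-axis; with |DS| = 29.6, S = D + 29.6·(cos 97.30°, sin 97.30°) = (40.81, 25.93). The perpendicularity gives SU at right angles to DS; with |SU| = 18.7 on the right of DS, U = S + 18.7·(0.9919, 0.1271) = (59.36, 28.31). Then |VU| = |U − V| = 65.76.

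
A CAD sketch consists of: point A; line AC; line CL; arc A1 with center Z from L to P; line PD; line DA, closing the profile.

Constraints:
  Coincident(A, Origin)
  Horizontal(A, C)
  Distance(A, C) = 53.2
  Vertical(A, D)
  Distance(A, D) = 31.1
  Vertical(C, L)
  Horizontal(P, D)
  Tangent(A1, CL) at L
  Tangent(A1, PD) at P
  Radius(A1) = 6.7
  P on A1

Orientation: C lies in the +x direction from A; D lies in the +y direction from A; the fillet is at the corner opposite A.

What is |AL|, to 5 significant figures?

58.529

A is at the origin; A and C share the same y with |AC| = 53.2 and C on the +x side, so C = (53.200, 0.0000). AD is vertical with |AD| = 31.1 and D on the +y side, so D = (0.0000, 31.100). The virtual corner opposite A is at (53.200, 31.100). Since A1 is tangent to CL there, ZL ⟂ CL and the tangent condition forces ZP to be normal to PD, with radius 6.7, so the center Z sits 6.7 in from both sides at Z = (46.500, 24.400). That places the tangent points at L = (53.200, 24.400) on CL and P = (46.500, 31.100) on PD. Then |AL| = |L − A| = 58.529.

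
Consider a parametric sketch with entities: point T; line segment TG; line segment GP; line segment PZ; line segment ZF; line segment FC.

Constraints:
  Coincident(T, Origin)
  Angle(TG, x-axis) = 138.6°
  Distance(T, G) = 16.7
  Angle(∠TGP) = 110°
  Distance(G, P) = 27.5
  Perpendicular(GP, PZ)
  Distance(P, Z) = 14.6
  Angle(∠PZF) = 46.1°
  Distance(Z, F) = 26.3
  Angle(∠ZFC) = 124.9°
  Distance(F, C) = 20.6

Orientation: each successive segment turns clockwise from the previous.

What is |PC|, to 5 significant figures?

28.680

T is at the origin; TG runs at 138.6° with length 16.7, so G = (-12.527, 11.044). ∠TGP = 110.0° gives GP at 68.600° from the x-axis; with |GP| = 27.5, P = (-2.4927, 36.648). GP is perpendicular to PZ, so PZ runs at -21.400°; with |PZ| = 14.6, Z = (11.101, 31.321). ∠PZF = 46.1° gives ZF at -155.30° from the x-axis; with |ZF| = 26.3, F = (-12.793, 20.331). ∠ZFC = 124.9° gives FC at 149.60° from the x-axis; with |FC| = 20.6, C = (-30.561, 30.755). Then |PC| = |C − P| = 28.680.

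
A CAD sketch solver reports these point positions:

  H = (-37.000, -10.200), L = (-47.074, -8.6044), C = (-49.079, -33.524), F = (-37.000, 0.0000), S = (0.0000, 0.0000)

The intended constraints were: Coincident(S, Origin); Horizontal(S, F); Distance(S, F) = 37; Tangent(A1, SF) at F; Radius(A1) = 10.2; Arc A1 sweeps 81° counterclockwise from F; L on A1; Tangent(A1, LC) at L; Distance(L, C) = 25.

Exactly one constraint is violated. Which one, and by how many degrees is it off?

Tangent(A1, LC) at L — off by 4.40°.

S = (0.00, 0.00) ✓; S.y = 0.00, F.y = 0.00 ✓; |SF| = 37.00 ✓; ∠(HF, FS) = 90.00° ✓; |HF| = 10.20 ✓; bearing(H→L) − bearing(H→F) = 81.00° ✓; |HL| = 10.20 ✓; ∠(HL, LC) = 85.60° ✗; |LC| = 25.00 ✓.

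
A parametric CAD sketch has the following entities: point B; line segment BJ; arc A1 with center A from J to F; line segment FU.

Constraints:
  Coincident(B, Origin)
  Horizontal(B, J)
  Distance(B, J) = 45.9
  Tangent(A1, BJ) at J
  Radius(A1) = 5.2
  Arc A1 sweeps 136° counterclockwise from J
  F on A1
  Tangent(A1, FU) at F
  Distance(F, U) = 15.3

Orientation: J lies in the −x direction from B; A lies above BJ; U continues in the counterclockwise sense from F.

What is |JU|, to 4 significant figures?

20.92

On A1, J sits at bearing -90° from A; a 136° counterclockwise sweep puts F at bearing 46°, so F = A + 5.2·(cos 46°, sin 46°) = (-42.29, 8.941). Since A1 is tangent to FU there, AF ⟂ FU, so FU runs along (−sin 46°, cos 46°); with |FU| = 15.3, U = (-53.29, 19.57). Then |JU| = |U − J| = 20.92.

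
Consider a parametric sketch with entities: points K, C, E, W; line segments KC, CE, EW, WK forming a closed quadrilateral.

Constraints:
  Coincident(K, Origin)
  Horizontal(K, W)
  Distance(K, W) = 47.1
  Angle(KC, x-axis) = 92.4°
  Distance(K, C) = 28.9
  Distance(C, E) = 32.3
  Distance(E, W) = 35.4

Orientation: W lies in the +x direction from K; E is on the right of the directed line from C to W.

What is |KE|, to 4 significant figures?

11.73

Checks: |CE| = 32.30 ✓; |EW| = 35.40 ✓.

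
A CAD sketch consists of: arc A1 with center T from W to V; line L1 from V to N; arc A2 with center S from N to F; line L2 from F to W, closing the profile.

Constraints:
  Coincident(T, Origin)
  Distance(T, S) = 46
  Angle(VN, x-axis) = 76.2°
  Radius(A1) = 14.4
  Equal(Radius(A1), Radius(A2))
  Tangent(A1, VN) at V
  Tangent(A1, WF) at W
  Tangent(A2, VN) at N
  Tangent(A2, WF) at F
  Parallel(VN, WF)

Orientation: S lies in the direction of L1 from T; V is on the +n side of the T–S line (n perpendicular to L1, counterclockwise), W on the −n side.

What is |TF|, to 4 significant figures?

48.20

The slot axis is L1's direction at 76.2°, so u = (cos 76.2°, sin 76.2°) = (0.2385, 0.9711) and n = (−sin 76.2°, cos 76.2°) = (-0.9711, 0.2385). T is at the origin and S lies 46.0 along u from T, so S = 46.0·u = (10.97, 44.67). Tangency of A1 to both parallel lines with radius 14.4 puts V and W at T ± 14.4·n: V = (-13.98, 3.435), W = (13.98, -3.435). Equal radii place N and F the same way about S: N = S + 14.4·n = (-3.012, 48.11), F = S − 14.4·n = (24.96, 41.24). Then |TF| = |F − T| = 48.20.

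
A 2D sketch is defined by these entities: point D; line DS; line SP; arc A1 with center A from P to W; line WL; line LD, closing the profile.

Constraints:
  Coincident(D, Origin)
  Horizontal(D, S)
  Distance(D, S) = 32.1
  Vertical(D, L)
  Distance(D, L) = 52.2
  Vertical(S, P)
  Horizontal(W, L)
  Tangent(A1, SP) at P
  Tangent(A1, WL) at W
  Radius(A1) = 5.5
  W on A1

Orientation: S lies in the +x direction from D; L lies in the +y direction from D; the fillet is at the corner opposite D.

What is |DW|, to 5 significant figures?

58.587

D is at the origin; D and S share the same y with |DS| = 32.1 and S on the +x side, so S = (32.100, 0.0000). D and L share the same x with |DL| = 52.2 and L on the +y side, so L = (0.0000, 52.200). The virtual corner opposite D is at (32.100, 52.200). The tangent condition forces AP to be normal to SP and A1 meets WL tangentially, so AW is at right angles to WL, with radius 5.5, so the center A sits 5.5 in from both sides at A = (26.600, 46.700). That places the tangent points at P = (32.100, 46.700) on SP and W = (26.600, 52.200) on WL. Then |DW| = |W − D| = 58.587.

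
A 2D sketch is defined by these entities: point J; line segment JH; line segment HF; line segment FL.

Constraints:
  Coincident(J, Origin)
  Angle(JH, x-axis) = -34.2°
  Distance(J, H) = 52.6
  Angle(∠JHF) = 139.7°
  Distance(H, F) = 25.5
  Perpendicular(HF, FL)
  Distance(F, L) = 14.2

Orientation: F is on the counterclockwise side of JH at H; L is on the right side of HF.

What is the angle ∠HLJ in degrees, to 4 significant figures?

7.200°

∠JHF = 139.7°, so HF runs at -34.2° + (180° − 139.7°) = 6.100° from the x-axis; with |HF| = 25.5, F = H + 25.5·(cos 6.100°, sin 6.100°) = (68.86, -26.86). The perpendicularity gives FL at right angles to HF; with |FL| = 14.2 on the right of HF, L = F + 14.2·(0.1063, -0.9943) = (70.37, -40.98). Then cos ∠HLJ = LH·LJ / (|LH||LJ|), giving 7.200°.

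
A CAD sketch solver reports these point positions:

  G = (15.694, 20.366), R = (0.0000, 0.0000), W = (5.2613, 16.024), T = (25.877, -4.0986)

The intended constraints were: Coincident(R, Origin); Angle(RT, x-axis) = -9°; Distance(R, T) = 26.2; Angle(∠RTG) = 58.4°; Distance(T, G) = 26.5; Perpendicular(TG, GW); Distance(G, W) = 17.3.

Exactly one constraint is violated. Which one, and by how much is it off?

Distance(G, W) = 17.3 — off by 6.00.

R = (0.00, 0.00) ✓; RT at -9.000° ✓; |RT| = 26.20 ✓; ∠RTG = 58.40° ✓; |TG| = 26.50 ✓; ∠(TG, GW) = 90.00° ✓; |GW| = 11.30 ✗.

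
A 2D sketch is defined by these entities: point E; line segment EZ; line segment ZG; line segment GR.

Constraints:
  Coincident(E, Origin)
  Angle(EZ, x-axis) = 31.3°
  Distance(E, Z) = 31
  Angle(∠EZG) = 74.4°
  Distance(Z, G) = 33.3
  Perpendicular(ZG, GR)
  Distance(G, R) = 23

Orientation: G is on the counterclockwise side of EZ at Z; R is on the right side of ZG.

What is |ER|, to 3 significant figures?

58.5

E is at the origin; EZ runs at 31.3° with length 31.0, so Z = 31.0·(cos 31.3°, sin 31.3°) = (26.5, 16.1). ∠EZG = 74.4°, so ZG runs at 31.3° + (180° − 74.4°) = 137° from the x-axis; with |ZG| = 33.3, G = Z + 33.3·(cos 137°, sin 137°) = (2.17, 38.9). ZG is perpendicular to GR; with |GR| = 23.0 on the right of ZG, R = G + 23.0·(0.683, 0.730) = (17.9, 55.7). Then |ER| = |R − E| = 58.5.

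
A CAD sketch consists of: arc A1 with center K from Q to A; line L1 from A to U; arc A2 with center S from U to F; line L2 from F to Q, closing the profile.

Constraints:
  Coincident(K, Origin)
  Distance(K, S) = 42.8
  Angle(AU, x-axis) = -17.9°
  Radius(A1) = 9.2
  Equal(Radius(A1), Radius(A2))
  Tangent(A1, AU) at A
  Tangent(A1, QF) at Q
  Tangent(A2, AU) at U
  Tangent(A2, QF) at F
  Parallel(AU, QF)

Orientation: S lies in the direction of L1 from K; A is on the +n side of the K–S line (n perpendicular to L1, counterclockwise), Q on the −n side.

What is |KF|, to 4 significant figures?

43.78

Tangency of A1 to both parallel lines with radius 9.2 puts A and Q at K ± 9.2·n: A = (2.828, 8.755), Q = (-2.828, -8.755). Equal radii place U and F the same way about S: U = S + 9.2·n = (43.56, -4.400), F = S − 9.2·n = (37.90, -21.91). Then |KF| = |F − K| = 43.78.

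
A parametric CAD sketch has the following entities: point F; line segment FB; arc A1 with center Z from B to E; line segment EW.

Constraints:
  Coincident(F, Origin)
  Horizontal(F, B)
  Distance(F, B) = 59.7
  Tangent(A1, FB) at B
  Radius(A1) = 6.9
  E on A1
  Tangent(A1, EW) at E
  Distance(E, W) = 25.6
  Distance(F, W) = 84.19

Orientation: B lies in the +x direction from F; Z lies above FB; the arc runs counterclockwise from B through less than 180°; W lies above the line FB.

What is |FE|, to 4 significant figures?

65.13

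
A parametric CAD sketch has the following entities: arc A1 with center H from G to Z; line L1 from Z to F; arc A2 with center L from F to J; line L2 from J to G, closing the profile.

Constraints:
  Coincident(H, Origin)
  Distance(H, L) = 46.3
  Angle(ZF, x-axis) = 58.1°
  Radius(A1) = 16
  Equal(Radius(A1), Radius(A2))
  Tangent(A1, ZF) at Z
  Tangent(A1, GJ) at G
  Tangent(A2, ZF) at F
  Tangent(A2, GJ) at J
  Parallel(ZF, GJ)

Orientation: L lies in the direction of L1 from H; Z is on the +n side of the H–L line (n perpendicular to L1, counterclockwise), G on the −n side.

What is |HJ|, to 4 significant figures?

48.99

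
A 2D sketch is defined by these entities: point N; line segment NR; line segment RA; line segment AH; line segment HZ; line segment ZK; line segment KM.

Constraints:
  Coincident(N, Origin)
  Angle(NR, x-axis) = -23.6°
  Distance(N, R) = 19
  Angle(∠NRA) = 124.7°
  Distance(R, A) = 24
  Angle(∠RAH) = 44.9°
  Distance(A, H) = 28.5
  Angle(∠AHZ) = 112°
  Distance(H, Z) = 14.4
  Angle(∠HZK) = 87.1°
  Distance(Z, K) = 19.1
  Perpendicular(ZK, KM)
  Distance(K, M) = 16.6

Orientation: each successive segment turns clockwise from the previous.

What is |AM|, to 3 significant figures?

11.1

∠HZK = 87.1° gives ZK at -14.9° from the x-axis; with |ZK| = 19.1, K = (19.9, -6.05). ZK is perpendicular to KM, so KM runs at -105°; with |KM| = 16.6, M = (15.6, -22.1). Then |AM| = |M − A| = 11.1.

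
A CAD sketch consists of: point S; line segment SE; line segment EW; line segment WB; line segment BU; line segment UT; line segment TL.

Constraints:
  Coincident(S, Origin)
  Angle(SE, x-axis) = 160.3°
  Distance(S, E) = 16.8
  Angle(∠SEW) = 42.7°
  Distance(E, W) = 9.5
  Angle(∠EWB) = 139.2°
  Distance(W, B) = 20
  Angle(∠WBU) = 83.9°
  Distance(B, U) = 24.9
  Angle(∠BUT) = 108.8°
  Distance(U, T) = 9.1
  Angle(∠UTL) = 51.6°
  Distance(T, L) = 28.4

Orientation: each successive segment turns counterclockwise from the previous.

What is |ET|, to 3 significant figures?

25.8

S is at the origin; SE runs at 160.3° with length 16.8, so E = (-15.8, 5.66). ∠SEW = 42.7° gives EW at -62.4° from the x-axis; with |EW| = 9.5, W = (-11.4, -2.76). ∠EWB = 139.2° gives WB at -21.6° from the x-axis; with |WB| = 20.0, B = (7.18, -10.1). ∠WBU = 83.9° gives BU at 74.5° from the x-axis; with |BU| = 24.9, U = (13.8, 13.9). ∠BUT = 108.8° gives UT at 146° from the x-axis; with |UT| = 9.1, T = (6.32, 19.0). Then |ET| = |T − E| = 25.8.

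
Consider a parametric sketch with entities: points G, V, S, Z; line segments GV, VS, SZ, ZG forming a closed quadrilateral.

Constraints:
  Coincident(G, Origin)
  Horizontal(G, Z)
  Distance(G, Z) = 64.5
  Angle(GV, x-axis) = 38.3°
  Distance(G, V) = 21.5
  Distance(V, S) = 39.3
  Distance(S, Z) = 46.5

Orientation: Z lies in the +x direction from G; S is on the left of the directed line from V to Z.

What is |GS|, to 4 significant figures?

60.66

Checks: |VS| = 39.30 ✓; |SZ| = 46.50 ✓.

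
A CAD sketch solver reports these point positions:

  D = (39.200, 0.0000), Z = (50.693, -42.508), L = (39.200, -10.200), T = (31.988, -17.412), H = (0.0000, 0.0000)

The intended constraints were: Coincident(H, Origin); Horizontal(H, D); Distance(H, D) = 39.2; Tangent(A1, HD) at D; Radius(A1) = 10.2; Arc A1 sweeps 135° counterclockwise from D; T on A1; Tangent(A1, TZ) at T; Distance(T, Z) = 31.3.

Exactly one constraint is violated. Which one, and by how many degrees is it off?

Tangent(A1, TZ) at T — off by 8.30°.

H = (0.00, 0.00) ✓; H.y = 0.00, D.y = 0.00 ✓; |HD| = 39.20 ✓; ∠(LD, DH) = 90.00° ✓; |LD| = 10.20 ✓; bearing(L→T) − bearing(L→D) = 135.0° ✓; |LT| = 10.20 ✓; ∠(LT, TZ) = 98.30° ✗; |TZ| = 31.30 ✓.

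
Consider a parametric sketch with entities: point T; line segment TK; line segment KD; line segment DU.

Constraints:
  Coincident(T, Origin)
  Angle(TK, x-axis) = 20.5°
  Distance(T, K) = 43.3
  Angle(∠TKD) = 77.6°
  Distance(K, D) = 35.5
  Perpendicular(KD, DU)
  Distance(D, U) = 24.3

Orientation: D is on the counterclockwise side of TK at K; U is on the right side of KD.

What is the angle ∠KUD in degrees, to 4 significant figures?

55.61°

T is at the origin; TK runs at 20.5° with length 43.3, so K = 43.3·(cos 20.5°, sin 20.5°) = (40.56, 15.16). ∠TKD = 77.6°, so KD runs at 20.5° + (180° − 77.6°) = 122.9° from the x-axis; with |KD| = 35.5, D = K + 35.5·(cos 122.9°, sin 122.9°) = (21.28, 44.97). The perpendicularity gives DU at right angles to KD; with |DU| = 24.3 on the right of KD, U = D + 24.3·(0.8396, 0.5432) = (41.68, 58.17). Then cos ∠KUD = UK·UD / (|UK||UD|), giving 55.61°.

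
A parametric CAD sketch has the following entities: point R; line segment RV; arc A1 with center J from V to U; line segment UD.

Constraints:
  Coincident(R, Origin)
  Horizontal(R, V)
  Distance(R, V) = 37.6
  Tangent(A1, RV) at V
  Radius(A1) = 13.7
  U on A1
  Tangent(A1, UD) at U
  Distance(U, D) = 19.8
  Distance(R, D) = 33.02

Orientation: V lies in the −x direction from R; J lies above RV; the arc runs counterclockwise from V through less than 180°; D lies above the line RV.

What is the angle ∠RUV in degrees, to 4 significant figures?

124.8°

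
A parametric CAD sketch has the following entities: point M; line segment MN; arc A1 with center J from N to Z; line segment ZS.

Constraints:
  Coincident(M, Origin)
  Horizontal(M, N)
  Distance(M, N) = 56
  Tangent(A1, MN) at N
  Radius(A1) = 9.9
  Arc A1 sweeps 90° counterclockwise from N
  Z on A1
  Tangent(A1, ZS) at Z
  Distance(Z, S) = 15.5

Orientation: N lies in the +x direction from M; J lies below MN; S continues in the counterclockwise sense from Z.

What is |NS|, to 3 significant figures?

27.3

M is at the origin; MN is horizontal with |MN| = 56.0 and N on the +x side, so N = (56.0, 0.00). Since A1 is tangent to MN there, JN ⟂ MN, so J = N + (0, -9.9) = (56.0, -9.90). On A1, N sits at bearing 90° from J; a 90° counterclockwise sweep puts Z at bearing 180°, so Z = J + 9.9·(cos 180°, sin 180°) = (46.1, -9.90). The tangent condition forces JZ to be normal to ZS, so ZS runs along (−sin 180°, cos 180°); with |ZS| = 15.5, S = (46.1, -25.4). Then |NS| = |S − N| = 27.3.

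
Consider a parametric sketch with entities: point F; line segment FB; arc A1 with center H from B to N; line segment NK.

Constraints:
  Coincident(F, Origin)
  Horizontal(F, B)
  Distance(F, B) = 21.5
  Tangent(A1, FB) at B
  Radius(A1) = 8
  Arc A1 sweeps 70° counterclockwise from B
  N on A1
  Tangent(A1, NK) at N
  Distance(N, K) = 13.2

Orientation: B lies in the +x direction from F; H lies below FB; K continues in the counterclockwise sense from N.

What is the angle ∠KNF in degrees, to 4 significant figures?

90.63°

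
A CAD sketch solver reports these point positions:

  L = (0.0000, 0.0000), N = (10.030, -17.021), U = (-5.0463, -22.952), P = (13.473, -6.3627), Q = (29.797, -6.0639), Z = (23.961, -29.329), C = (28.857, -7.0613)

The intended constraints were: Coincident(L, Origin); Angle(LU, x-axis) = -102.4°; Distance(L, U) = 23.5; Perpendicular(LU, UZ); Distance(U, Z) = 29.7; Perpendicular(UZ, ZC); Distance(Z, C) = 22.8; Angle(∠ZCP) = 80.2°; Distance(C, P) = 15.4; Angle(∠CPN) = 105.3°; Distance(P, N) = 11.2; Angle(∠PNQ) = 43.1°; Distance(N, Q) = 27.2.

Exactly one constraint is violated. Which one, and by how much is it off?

Distance(N, Q) = 27.2 — off by 4.60.

L = (0.00, 0.00) ✓; LU at -102.4° ✓; |LU| = 23.50 ✓; ∠(LU, UZ) = 90.00° ✓; |UZ| = 29.70 ✓; ∠(UZ, ZC) = 90.00° ✓; |ZC| = 22.80 ✓; ∠ZCP = 80.20° ✓; |CP| = 15.40 ✓; ∠CPN = 105.3° ✓; |PN| = 11.20 ✓; ∠PNQ = 43.10° ✓; |NQ| = 22.60 ✗.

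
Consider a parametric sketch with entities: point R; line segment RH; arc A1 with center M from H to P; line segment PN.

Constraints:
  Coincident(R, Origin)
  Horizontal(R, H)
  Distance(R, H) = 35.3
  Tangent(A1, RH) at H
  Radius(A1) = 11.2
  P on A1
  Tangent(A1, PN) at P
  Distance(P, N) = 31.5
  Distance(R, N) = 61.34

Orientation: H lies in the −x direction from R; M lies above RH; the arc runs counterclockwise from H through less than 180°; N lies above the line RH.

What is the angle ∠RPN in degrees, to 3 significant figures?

157°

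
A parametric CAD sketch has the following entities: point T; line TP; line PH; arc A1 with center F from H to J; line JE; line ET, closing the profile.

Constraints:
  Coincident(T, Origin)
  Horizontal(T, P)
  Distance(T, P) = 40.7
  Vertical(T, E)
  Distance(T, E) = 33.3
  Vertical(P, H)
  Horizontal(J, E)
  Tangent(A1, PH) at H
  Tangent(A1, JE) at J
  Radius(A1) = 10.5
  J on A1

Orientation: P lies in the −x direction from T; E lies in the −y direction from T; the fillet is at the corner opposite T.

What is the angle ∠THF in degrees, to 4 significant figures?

29.26°

The virtual corner opposite T is at (-40.70, -33.30). A1 meets PH tangentially, so FH is at right angles to PH and since A1 is tangent to JE there, FJ ⟂ JE, with radius 10.5, so the center F sits 10.5 in from both sides at F = (-30.20, -22.80). That places the tangent points at H = (-40.70, -22.80) on PH and J = (-30.20, -33.30) on JE. Then cos ∠THF = HT·HF / (|HT||HF|), giving 29.26°.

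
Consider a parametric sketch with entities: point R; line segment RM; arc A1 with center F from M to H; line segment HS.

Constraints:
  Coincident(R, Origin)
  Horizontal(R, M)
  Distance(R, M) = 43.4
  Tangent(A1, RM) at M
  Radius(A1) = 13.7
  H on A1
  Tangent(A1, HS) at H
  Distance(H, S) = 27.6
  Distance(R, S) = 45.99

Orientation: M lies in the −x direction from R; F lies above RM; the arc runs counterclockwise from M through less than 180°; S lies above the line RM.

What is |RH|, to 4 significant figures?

31.98

Checks: R.y = 0.00, M.y = 0.00 ✓; |FH| = 13.70 ✓; ∠(FH, HS) = 90.00° ✓; |HS| = 27.60 ✓; |RS| = 45.99 ✓.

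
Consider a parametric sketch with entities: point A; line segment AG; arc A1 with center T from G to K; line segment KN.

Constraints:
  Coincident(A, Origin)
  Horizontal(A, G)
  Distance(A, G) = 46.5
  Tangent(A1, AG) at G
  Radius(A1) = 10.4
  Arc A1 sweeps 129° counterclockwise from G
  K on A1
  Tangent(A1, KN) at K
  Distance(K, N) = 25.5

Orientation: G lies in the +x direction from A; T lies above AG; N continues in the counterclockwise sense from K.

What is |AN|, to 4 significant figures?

53.26

A is at the origin; A and G share the same y with |AG| = 46.5 and G on the +x side, so G = (46.50, 0.000). Since A1 is tangent to AG there, TG ⟂ AG, so T = G + (0, 10.4) = (46.50, 10.40). On A1, G sits at bearing -90° from T; a 129° counterclockwise sweep puts K at bearing 39°, so K = T + 10.4·(cos 39°, sin 39°) = (54.58, 16.94). The tangent condition forces TK to be normal to KN, so KN runs along (−sin 39°, cos 39°); with |KN| = 25.5, N = (38.53, 36.76). Then |AN| = |N − A| = 53.26.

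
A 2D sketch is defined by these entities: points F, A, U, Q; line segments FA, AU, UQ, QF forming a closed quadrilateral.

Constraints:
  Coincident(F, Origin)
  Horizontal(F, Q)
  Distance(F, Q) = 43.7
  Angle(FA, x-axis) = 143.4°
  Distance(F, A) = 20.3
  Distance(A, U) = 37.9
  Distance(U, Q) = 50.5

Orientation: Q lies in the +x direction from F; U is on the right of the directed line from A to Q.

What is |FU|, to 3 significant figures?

22.8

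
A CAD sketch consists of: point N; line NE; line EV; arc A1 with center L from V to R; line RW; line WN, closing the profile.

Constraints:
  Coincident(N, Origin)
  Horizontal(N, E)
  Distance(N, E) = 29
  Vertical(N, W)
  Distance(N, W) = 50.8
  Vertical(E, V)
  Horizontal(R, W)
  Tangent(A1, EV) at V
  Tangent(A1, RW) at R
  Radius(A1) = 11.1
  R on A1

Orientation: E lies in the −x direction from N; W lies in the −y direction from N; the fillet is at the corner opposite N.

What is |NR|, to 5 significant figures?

53.861

The virtual corner opposite N is at (-29.000, -50.800). A1 meets EV tangentially, so LV is at right angles to EV and the tangent condition forces LR to be normal to RW, with radius 11.1, so the center L sits 11.1 in from both sides at L = (-17.900, -39.700). That places the tangent points at V = (-29.000, -39.700) on EV and R = (-17.900, -50.800) on RW. Then |NR| = |R − N| = 53.861.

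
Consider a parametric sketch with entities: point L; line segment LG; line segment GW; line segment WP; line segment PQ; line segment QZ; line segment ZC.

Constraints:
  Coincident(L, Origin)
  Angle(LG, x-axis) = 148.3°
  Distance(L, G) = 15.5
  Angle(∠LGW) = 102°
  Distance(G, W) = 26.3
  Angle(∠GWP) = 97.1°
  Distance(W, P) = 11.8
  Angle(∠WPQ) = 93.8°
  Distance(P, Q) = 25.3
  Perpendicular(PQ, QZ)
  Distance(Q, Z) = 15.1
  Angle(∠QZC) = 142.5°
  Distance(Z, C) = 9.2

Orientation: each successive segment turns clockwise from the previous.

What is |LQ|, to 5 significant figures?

6.2805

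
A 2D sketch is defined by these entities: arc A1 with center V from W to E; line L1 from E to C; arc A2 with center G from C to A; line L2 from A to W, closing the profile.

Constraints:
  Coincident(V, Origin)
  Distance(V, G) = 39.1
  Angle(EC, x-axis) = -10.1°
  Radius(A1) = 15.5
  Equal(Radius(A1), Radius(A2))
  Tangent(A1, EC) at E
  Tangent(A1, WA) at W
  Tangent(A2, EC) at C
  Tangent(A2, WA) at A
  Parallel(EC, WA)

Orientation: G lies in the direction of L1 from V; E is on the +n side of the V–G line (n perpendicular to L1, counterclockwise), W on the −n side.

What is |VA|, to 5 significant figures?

42.060

The slot axis is L1's direction at -10.1°, so u = (cos -10.1°, sin -10.1°) = (0.98450, -0.17537) and n = (−sin -10.1°, cos -10.1°) = (0.17537, 0.98450). V is at the origin and G lies 39.1 along u from V, so G = 39.1·u = (38.494, -6.8568). Tangency of A1 to both parallel lines with radius 15.5 puts E and W at V ± 15.5·n: E = (2.7182, 15.260), W = (-2.7182, -15.260). Equal radii place C and A the same way about G: C = G + 15.5·n = (41.212, 8.4030), A = G − 15.5·n = (35.776, -22.117). Then |VA| = |A − V| = 42.060.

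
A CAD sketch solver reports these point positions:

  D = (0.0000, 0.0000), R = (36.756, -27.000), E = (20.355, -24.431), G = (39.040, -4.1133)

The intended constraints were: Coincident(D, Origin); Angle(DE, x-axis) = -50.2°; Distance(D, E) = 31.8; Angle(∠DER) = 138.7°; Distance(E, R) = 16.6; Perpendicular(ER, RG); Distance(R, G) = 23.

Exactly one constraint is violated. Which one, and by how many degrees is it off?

Perpendicular(ER, RG) — off by 3.20°.

D = (0.00, 0.00) ✓; DE at -50.20° ✓; |DE| = 31.80 ✓; ∠DER = 138.7° ✓; |ER| = 16.60 ✓; ∠(ER, RG) = 93.20° ✗; |RG| = 23.00 ✓.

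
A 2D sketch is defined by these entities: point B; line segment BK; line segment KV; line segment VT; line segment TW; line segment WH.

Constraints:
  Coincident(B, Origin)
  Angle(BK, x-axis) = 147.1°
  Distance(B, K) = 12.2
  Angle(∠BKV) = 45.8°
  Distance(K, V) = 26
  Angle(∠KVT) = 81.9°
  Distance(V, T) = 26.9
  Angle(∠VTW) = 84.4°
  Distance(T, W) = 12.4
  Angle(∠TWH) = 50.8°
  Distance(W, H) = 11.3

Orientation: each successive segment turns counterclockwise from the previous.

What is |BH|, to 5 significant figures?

13.416

B is at the origin; BK runs at 147.1° with length 12.2, so K = (-10.243, 6.6267). ∠BKV = 45.8° gives KV at -78.700° from the x-axis; with |KV| = 26.0, V = (-5.1488, -18.869). ∠KVT = 81.9° gives VT at 19.400° from the x-axis; with |VT| = 26.9, T = (20.224, -9.9341). ∠VTW = 84.4° gives TW at 115.00° from the x-axis; with |TW| = 12.4, W = (14.983, 1.3041). ∠TWH = 50.8° gives WH at -115.80° from the x-axis; with |WH| = 11.3, H = (10.065, -8.8695). Then |BH| = |H − B| = 13.416.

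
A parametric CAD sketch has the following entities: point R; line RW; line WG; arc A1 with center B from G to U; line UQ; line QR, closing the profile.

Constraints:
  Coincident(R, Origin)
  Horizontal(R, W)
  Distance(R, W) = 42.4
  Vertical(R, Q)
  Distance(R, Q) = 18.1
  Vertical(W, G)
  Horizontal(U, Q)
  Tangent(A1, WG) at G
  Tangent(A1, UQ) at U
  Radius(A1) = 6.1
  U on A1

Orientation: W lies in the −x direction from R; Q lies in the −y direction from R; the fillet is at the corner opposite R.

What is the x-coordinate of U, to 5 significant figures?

-36.300

The virtual corner opposite R is at (-42.400, -18.100). Since A1 is tangent to WG there, BG ⟂ WG and the tangent condition forces BU to be normal to UQ, with radius 6.1, so the center B sits 6.1 in from both sides at B = (-36.300, -12.000). That places the tangent points at G = (-42.400, -12.000) on WG and U = (-36.300, -18.100) on UQ. So U.x = -36.300.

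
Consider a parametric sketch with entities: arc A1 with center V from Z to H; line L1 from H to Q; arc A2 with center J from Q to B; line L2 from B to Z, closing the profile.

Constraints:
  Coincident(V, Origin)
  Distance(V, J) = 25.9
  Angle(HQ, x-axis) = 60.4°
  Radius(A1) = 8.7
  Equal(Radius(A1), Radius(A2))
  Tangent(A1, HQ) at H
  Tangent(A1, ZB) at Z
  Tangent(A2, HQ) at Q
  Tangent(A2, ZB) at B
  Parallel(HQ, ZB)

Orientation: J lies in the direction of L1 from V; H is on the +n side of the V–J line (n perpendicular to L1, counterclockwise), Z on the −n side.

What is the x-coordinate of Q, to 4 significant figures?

5.228

The slot axis is L1's direction at 60.4°, so u = (cos 60.4°, sin 60.4°) = (0.4939, 0.8695) and n = (−sin 60.4°, cos 60.4°) = (-0.8695, 0.4939). V is at the origin and J lies 25.9 along u from V, so J = 25.9·u = (12.79, 22.52). Tangency of A1 to both parallel lines with radius 8.7 puts H and Z at V ± 8.7·n: H = (-7.565, 4.297), Z = (7.565, -4.297). Equal radii place Q and B the same way about J: Q = J + 8.7·n = (5.228, 26.82), B = J − 8.7·n = (20.36, 18.22). So Q.x = 5.228.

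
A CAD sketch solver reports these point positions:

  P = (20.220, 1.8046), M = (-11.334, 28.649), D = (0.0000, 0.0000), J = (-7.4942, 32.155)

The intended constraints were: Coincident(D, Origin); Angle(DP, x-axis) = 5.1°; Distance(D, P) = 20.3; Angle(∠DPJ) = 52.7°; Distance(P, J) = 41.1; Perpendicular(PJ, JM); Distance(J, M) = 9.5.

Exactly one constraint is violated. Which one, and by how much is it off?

Distance(J, M) = 9.5 — off by 4.30.

D = (0.00, 0.00) ✓; DP at 5.100° ✓; |DP| = 20.30 ✓; ∠DPJ = 52.70° ✓; |PJ| = 41.10 ✓; ∠(PJ, JM) = 90.00° ✓; |JM| = 5.200 ✗.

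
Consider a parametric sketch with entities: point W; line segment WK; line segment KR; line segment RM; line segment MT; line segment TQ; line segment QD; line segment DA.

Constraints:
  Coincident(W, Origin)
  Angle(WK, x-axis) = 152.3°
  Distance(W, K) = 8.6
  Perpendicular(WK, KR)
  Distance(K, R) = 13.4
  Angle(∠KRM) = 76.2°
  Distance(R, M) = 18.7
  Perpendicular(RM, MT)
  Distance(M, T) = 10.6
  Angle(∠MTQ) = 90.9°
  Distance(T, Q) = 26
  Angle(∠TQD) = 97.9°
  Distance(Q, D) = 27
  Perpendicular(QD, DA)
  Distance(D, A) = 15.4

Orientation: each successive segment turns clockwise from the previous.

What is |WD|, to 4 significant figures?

35.18

∠MTQ = 90.9° gives TQ at 139.4° from the x-axis; with |TQ| = 26.0, Q = (-14.14, 12.45). ∠TQD = 97.9° gives QD at 57.30° from the x-axis; with |QD| = 27.0, D = (0.4416, 35.17). Then |WD| = |D − W| = 35.18.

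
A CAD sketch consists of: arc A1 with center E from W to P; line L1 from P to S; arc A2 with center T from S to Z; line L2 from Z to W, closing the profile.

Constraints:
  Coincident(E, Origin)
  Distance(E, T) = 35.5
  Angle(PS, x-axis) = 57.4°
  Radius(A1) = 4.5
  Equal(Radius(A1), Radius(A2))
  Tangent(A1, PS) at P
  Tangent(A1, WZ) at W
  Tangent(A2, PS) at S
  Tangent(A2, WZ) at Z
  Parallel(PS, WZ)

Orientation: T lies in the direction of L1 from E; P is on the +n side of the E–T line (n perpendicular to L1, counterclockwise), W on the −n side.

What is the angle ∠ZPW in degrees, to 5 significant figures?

75.774°

Tangency of A1 to both parallel lines with radius 4.5 puts P and W at E ± 4.5·n: P = (-3.7910, 2.4245), W = (3.7910, -2.4245). Equal radii place S and Z the same way about T: S = T + 4.5·n = (15.335, 32.332), Z = T − 4.5·n = (22.917, 27.483). Then cos ∠ZPW = PZ·PW / (|PZ||PW|), giving 75.774°.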